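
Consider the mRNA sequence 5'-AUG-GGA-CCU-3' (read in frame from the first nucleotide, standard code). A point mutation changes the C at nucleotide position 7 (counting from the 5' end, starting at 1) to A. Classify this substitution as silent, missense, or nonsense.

missense

Position 7 falls in codon 3: CCU → Pro.
After the substitution the codon is ACU → Thr.
Pro ≠ Thr, so this is a missense mutation.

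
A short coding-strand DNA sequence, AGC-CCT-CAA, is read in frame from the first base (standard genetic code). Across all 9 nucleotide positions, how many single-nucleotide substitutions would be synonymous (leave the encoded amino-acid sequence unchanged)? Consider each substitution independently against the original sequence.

5

Codon 1 (AGC, Ser): 1 synonymous substitution.
Codon 2 (CCT, Pro): 3 synonymous substitutions.
Codon 3 (CAA, Gln): 1 synonymous substitution.
Total: 1 + 3 + 1 = 5.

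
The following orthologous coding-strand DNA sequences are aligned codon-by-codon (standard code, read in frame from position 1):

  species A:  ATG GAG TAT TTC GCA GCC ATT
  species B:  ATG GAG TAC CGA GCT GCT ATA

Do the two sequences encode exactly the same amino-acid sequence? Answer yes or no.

Codon 1: ATG Met / ATG Met — identical.
Codon 2: GAG Glu / GAG Glu — identical.
Codon 3: TAT Tyr / TAC Tyr — synonymous.
Codon 4: TTC Phe / CGA Arg — nonsynonymous.
Codon 5: GCA Ala / GCT Ala — synonymous.
Codon 6: GCC Ala / GCT Ala — synonymous.
Codon 7: ATT Ile / ATA Ile — synonymous.
Nonsynonymous differences: 1 → different protein.

no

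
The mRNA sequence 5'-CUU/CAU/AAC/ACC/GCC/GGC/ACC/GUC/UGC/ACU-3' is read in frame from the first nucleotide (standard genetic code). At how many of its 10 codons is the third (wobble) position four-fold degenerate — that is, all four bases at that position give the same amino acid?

7

Codon 1 CUU (Leu): third position 4-fold.
Codon 2 CAU (His): third position 2-fold.
Codon 3 AAC (Asn): third position 2-fold.
Codon 4 ACC (Thr): third position 4-fold.
Codon 5 GCC (Ala): third position 4-fold.
Codon 6 GGC (Gly): third position 4-fold.
Codon 7 ACC (Thr): third position 4-fold.
Codon 8 GUC (Val): third position 4-fold.
Codon 9 UGC (Cys): third position 2-fold.
Codon 10 ACU (Thr): third position 4-fold.
Four-fold degenerate third positions: 7.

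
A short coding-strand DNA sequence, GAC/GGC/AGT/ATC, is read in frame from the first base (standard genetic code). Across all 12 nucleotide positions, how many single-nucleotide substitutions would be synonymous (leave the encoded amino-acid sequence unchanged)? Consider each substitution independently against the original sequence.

7

Codon 1 (GAC, Asp): 1 synonymous substitution.
Codon 2 (GGC, Gly): 3 synonymous substitutions.
Codon 3 (AGT, Ser): 1 synonymous substitution.
Codon 4 (ATC, Ile): 2 synonymous substitutions.
Total: 1 + 3 + 1 + 2 = 7.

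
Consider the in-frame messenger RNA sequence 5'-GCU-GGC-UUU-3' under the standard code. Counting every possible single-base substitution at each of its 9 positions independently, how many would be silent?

Codon 1 (GCU, Ala): 3 synonymous substitutions.
Codon 2 (GGC, Gly): 3 synonymous substitutions.
Codon 3 (UUU, Phe): 1 synonymous substitution.
Total: 3 + 3 + 1 = 7.

7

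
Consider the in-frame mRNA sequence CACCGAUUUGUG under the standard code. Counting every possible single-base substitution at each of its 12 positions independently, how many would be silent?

9

Codon 1 (CAC, His): 1 synonymous substitution.
Codon 2 (CGA, Arg): 4 synonymous substitutions.
Codon 3 (UUU, Phe): 1 synonymous substitution.
Codon 4 (GUG, Val): 3 synonymous substitutions.
Total: 1 + 4 + 1 + 3 = 9.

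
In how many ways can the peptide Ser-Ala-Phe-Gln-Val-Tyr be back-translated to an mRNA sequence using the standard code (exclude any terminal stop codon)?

Ser: 6 codons.
Ala: 4 codons.
Phe: 2 codons.
Gln: 2 codons.
Val: 4 codons.
Tyr: 2 codons.
6 × 4 × 2 × 2 × 4 × 2 = 768.

768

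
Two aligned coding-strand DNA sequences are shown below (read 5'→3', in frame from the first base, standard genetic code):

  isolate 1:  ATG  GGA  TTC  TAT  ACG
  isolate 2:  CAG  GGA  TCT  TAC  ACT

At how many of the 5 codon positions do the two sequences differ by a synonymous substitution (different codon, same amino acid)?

2

Codon 1: ATG Met / CAG Gln — nonsynonymous.
Codon 2: GGA Gly / GGA Gly — identical.
Codon 3: TTC Phe / TCT Ser — nonsynonymous.
Codon 4: TAT Tyr / TAC Tyr — synonymous.
Codon 5: ACG Thr / ACT Thr — synonymous.
Synonymous differences: 2.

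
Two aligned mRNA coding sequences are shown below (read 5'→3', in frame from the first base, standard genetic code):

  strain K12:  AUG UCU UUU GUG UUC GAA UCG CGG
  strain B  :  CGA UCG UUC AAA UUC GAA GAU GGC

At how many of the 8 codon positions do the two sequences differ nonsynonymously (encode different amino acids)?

Codon 1: AUG Met / CGA Arg — nonsynonymous.
Codon 2: UCU Ser / UCG Ser — synonymous.
Codon 3: UUU Phe / UUC Phe — synonymous.
Codon 4: GUG Val / AAA Lys — nonsynonymous.
Codon 5: UUC Phe / UUC Phe — identical.
Codon 6: GAA Glu / GAA Glu — identical.
Codon 7: UCG Ser / GAU Asp — nonsynonymous.
Codon 8: CGG Arg / GGC Gly — nonsynonymous.
Nonsynonymous differences: 4.

4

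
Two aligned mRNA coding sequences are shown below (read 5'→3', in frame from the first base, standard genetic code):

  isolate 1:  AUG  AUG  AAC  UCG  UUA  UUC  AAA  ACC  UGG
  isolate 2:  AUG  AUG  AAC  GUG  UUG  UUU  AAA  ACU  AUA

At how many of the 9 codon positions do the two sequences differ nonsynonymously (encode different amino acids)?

2

Codon 1: AUG Met / AUG Met — identical.
Codon 2: AUG Met / AUG Met — identical.
Codon 3: AAC Asn / AAC Asn — identical.
Codon 4: UCG Ser / GUG Val — nonsynonymous.
Codon 5: UUA Leu / UUG Leu — synonymous.
Codon 6: UUC Phe / UUU Phe — synonymous.
Codon 7: AAA Lys / AAA Lys — identical.
Codon 8: ACC Thr / ACU Thr — synonymous.
Codon 9: UGG Trp / AUA Ile — nonsynonymous.
Nonsynonymous differences: 2.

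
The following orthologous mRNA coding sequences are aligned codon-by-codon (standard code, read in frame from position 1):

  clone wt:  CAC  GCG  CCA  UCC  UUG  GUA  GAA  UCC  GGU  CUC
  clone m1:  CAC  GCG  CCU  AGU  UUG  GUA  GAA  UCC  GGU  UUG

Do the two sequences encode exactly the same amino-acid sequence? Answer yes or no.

Codon 1: CAC His / CAC His — identical.
Codon 2: GCG Ala / GCG Ala — identical.
Codon 3: CCA Pro / CCU Pro — synonymous.
Codon 4: UCC Ser / AGU Ser — synonymous.
Codon 5: UUG Leu / UUG Leu — identical.
Codon 6: GUA Val / GUA Val — identical.
Codon 7: GAA Glu / GAA Glu — identical.
Codon 8: UCC Ser / UCC Ser — identical.
Codon 9: GGU Gly / GGU Gly — identical.
Codon 10: CUC Leu / UUG Leu — synonymous.
Nonsynonymous differences: 0 → same protein.

yes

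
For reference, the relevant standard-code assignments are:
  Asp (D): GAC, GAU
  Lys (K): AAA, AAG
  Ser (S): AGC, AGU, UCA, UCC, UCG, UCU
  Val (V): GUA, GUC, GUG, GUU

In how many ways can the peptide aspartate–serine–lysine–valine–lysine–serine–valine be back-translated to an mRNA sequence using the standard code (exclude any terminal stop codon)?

Asp: 2 codons.
Ser: 6 codons.
Lys: 2 codons.
Val: 4 codons.
Lys: 2 codons.
Ser: 6 codons.
Val: 4 codons.
2 × 6 × 2 × 4 × 2 × 6 × 4 = 4608.

4608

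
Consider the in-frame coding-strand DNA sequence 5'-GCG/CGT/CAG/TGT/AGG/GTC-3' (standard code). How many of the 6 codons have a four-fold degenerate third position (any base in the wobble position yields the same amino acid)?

Codon 1 GCG (Ala): third position 4-fold.
Codon 2 CGT (Arg): third position 4-fold.
Codon 3 CAG (Gln): third position 2-fold.
Codon 4 TGT (Cys): third position 2-fold.
Codon 5 AGG (Arg): third position 2-fold.
Codon 6 GTC (Val): third position 4-fold.
Four-fold degenerate third positions: 3.

3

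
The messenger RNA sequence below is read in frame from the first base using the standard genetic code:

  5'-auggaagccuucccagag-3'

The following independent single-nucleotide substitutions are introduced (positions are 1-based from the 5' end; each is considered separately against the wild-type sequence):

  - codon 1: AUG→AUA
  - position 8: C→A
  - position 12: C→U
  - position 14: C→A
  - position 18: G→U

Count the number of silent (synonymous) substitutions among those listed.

Codon 1: AUG (Met) → AUA (Ile) — missense.
Codon 3: GCC (Ala) → GAC (Asp) — missense.
Codon 4: UUC (Phe) → UUU (Phe) — synonymous.
Codon 5: CCA (Pro) → CAA (Gln) — missense.
Codon 6: GAG (Glu) → GAU (Asp) — missense.
Synonymous: 1 of 5.

1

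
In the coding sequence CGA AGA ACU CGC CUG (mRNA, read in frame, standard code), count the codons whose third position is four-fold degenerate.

Codon 1 CGA (Arg): third position 4-fold.
Codon 2 AGA (Arg): third position 2-fold.
Codon 3 ACU (Thr): third position 4-fold.
Codon 4 CGC (Arg): third position 4-fold.
Codon 5 CUG (Leu): third position 4-fold.
Four-fold degenerate third positions: 4.

4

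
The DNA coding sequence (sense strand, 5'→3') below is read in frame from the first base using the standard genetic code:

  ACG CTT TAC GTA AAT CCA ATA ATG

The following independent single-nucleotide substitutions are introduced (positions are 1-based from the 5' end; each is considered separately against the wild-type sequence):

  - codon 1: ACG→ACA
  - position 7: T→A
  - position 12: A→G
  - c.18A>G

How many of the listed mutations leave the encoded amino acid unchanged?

3

Codon 1: ACG (Thr) → ACA (Thr) — synonymous.
Codon 3: TAC (Tyr) → AAC (Asn) — missense.
Codon 4: GTA (Val) → GTG (Val) — synonymous.
Codon 6: CCA (Pro) → CCG (Pro) — synonymous.
Synonymous: 3 of 4.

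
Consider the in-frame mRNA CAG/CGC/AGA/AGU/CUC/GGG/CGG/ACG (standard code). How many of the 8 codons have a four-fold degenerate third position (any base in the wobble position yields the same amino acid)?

Codon 1 CAG (Gln): third position 2-fold.
Codon 2 CGC (Arg): third position 4-fold.
Codon 3 AGA (Arg): third position 2-fold.
Codon 4 AGU (Ser): third position 2-fold.
Codon 5 CUC (Leu): third position 4-fold.
Codon 6 GGG (Gly): third position 4-fold.
Codon 7 CGG (Arg): third position 4-fold.
Codon 8 ACG (Thr): third position 4-fold.
Four-fold degenerate third positions: 5.

5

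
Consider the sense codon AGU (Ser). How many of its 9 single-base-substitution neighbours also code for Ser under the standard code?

1

Position 1: none → 0 synonymous.
Position 2: none → 0 synonymous.
Position 3: AGC → 1 synonymous.
Total: 0 + 0 + 1 = 1.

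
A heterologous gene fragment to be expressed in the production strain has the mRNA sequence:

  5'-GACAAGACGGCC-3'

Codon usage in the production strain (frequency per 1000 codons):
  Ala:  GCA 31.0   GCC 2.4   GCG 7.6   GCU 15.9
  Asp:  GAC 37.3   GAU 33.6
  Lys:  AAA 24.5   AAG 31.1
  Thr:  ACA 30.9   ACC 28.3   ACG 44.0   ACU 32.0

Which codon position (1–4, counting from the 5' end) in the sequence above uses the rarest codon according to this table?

Codon 1 GAC (Asp): 37.3 per 1000.
Codon 2 AAG (Lys): 31.1 per 1000.
Codon 3 ACG (Thr): 44.0 per 1000.
Codon 4 GCC (Ala): 2.4 per 1000.
Lowest frequency is 2.4 at codon 4.

4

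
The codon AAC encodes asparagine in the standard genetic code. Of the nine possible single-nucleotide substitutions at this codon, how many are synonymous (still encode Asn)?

1

Position 1: none → 0 synonymous.
Position 2: none → 0 synonymous.
Position 3: AAT → 1 synonymous.
Total: 0 + 0 + 1 = 1.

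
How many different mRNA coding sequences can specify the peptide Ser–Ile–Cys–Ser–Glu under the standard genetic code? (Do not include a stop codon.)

Ser: 6 codons.
Ile: 3 codons.
Cys: 2 codons.
Ser: 6 codons.
Glu: 2 codons.
6 × 3 × 2 × 6 × 2 = 432.

432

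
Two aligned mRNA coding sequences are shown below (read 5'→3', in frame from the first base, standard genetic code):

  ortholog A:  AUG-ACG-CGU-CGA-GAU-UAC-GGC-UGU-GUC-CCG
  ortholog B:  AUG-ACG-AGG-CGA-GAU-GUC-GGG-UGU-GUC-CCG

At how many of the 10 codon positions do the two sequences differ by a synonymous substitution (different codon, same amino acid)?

2

Codon 1: AUG Met / AUG Met — identical.
Codon 2: ACG Thr / ACG Thr — identical.
Codon 3: CGU Arg / AGG Arg — synonymous.
Codon 4: CGA Arg / CGA Arg — identical.
Codon 5: GAU Asp / GAU Asp — identical.
Codon 6: UAC Tyr / GUC Val — nonsynonymous.
Codon 7: GGC Gly / GGG Gly — synonymous.
Codon 8: UGU Cys / UGU Cys — identical.
Codon 9: GUC Val / GUC Val — identical.
Codon 10: CCG Pro / CCG Pro — identical.
Synonymous differences: 2.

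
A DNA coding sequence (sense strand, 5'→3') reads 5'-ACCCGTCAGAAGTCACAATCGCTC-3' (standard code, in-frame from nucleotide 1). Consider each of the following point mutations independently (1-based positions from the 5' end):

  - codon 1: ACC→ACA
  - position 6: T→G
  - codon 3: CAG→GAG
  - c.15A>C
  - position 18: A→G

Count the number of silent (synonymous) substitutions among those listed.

4

Codon 1: ACC (Thr) → ACA (Thr) — synonymous.
Codon 2: CGT (Arg) → CGG (Arg) — synonymous.
Codon 3: CAG (Gln) → GAG (Glu) — missense.
Codon 5: TCA (Ser) → TCC (Ser) — synonymous.
Codon 6: CAA (Gln) → CAG (Gln) — synonymous.
Synonymous: 4 of 5.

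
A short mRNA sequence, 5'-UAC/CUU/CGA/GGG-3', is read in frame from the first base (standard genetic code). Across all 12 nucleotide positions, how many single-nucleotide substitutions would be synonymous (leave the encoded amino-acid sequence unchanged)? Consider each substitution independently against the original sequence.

11

Codon 1 (UAC, Tyr): 1 synonymous substitution.
Codon 2 (CUU, Leu): 3 synonymous substitutions.
Codon 3 (CGA, Arg): 4 synonymous substitutions.
Codon 4 (GGG, Gly): 3 synonymous substitutions.
Total: 1 + 3 + 4 + 3 = 11.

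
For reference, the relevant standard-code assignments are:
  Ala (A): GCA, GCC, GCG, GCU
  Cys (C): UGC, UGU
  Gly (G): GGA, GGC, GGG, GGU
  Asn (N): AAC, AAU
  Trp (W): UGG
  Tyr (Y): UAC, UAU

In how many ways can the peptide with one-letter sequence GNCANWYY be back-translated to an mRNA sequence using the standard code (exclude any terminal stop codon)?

Gly: 4 codons.
Asn: 2 codons.
Cys: 2 codons.
Ala: 4 codons.
Asn: 2 codons.
Trp: 1 codon.
Tyr: 2 codons.
Tyr: 2 codons.
4 × 2 × 2 × 4 × 2 × 1 × 2 × 2 = 512.

512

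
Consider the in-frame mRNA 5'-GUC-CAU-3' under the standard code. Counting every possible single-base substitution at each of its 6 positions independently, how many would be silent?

Codon 1 (GUC, Val): 3 synonymous substitutions.
Codon 2 (CAU, His): 1 synonymous substitution.
Total: 3 + 1 = 4.

4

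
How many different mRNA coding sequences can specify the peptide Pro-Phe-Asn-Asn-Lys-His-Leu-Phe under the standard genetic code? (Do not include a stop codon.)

Pro: 4 codons.
Phe: 2 codons.
Asn: 2 codons.
Asn: 2 codons.
Lys: 2 codons.
His: 2 codons.
Leu: 6 codons.
Phe: 2 codons.
4 × 2 × 2 × 2 × 2 × 2 × 6 × 2 = 1536.

1536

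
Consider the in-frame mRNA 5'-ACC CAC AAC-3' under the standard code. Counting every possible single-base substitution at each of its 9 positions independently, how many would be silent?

Codon 1 (ACC, Thr): 3 synonymous substitutions.
Codon 2 (CAC, His): 1 synonymous substitution.
Codon 3 (AAC, Asn): 1 synonymous substitution.
Total: 3 + 1 + 1 = 5.

5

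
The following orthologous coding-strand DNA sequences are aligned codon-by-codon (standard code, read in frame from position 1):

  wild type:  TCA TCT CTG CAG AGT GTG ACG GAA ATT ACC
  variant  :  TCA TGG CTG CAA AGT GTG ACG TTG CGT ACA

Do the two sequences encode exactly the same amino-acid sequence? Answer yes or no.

no

Codon 1: TCA Ser / TCA Ser — identical.
Codon 2: TCT Ser / TGG Trp — nonsynonymous.
Codon 3: CTG Leu / CTG Leu — identical.
Codon 4: CAG Gln / CAA Gln — synonymous.
Codon 5: AGT Ser / AGT Ser — identical.
Codon 6: GTG Val / GTG Val — identical.
Codon 7: ACG Thr / ACG Thr — identical.
Codon 8: GAA Glu / TTG Leu — nonsynonymous.
Codon 9: ATT Ile / CGT Arg — nonsynonymous.
Codon 10: ACC Thr / ACA Thr — synonymous.
Nonsynonymous differences: 3 → different protein.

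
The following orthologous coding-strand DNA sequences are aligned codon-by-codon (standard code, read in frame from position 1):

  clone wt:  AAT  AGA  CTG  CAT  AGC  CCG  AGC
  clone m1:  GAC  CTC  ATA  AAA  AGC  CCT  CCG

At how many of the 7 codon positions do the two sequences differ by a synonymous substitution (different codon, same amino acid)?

Codon 1: AAT Asn / GAC Asp — nonsynonymous.
Codon 2: AGA Arg / CTC Leu — nonsynonymous.
Codon 3: CTG Leu / ATA Ile — nonsynonymous.
Codon 4: CAT His / AAA Lys — nonsynonymous.
Codon 5: AGC Ser / AGC Ser — identical.
Codon 6: CCG Pro / CCT Pro — synonymous.
Codon 7: AGC Ser / CCG Pro — nonsynonymous.
Synonymous differences: 1.

1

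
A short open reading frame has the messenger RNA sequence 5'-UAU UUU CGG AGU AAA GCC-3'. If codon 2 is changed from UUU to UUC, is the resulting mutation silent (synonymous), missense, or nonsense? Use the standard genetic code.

Position 6 falls in codon 2: UUU → Phe.
After the substitution the codon is UUC → Phe.
Both encode Phe, so the change is synonymous.

silent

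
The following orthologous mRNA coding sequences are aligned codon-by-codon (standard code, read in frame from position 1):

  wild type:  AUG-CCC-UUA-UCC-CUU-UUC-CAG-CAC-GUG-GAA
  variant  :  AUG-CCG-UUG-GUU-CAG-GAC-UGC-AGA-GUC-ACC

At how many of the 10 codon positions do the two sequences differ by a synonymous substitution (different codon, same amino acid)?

3

Codon 1: AUG Met / AUG Met — identical.
Codon 2: CCC Pro / CCG Pro — synonymous.
Codon 3: UUA Leu / UUG Leu — synonymous.
Codon 4: UCC Ser / GUU Val — nonsynonymous.
Codon 5: CUU Leu / CAG Gln — nonsynonymous.
Codon 6: UUC Phe / GAC Asp — nonsynonymous.
Codon 7: CAG Gln / UGC Cys — nonsynonymous.
Codon 8: CAC His / AGA Arg — nonsynonymous.
Codon 9: GUG Val / GUC Val — synonymous.
Codon 10: GAA Glu / ACC Thr — nonsynonymous.
Synonymous differences: 3.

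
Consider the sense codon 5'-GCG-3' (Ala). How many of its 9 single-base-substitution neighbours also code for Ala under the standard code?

3

Position 1: none → 0 synonymous.
Position 2: none → 0 synonymous.
Position 3: GCT, GCC, GCA → 3 synonymous.
Total: 0 + 0 + 3 = 3.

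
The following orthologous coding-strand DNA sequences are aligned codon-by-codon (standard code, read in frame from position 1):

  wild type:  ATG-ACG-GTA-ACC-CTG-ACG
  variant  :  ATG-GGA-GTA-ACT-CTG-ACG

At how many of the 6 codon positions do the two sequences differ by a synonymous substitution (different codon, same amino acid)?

1

Codon 1: ATG Met / ATG Met — identical.
Codon 2: ACG Thr / GGA Gly — nonsynonymous.
Codon 3: GTA Val / GTA Val — identical.
Codon 4: ACC Thr / ACT Thr — synonymous.
Codon 5: CTG Leu / CTG Leu — identical.
Codon 6: ACG Thr / ACG Thr — identical.
Synonymous differences: 1.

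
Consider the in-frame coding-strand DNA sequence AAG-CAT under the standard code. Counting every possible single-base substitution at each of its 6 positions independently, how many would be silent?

2

Codon 1 (AAG, Lys): 1 synonymous substitution.
Codon 2 (CAT, His): 1 synonymous substitution.
Total: 1 + 1 = 2.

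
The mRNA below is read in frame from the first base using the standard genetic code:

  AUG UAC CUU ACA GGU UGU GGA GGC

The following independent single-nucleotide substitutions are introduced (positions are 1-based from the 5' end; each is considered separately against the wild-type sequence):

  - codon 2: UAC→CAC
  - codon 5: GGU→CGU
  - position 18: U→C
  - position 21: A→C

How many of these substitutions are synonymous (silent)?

Codon 2: UAC (Tyr) → CAC (His) — missense.
Codon 5: GGU (Gly) → CGU (Arg) — missense.
Codon 6: UGU (Cys) → UGC (Cys) — synonymous.
Codon 7: GGA (Gly) → GGC (Gly) — synonymous.
Synonymous: 2 of 4.

2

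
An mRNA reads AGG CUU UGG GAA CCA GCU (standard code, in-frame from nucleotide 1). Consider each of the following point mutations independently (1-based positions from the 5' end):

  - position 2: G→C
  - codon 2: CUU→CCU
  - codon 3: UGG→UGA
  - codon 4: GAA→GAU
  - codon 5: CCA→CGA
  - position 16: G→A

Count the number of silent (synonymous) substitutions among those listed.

Codon 1: AGG (Arg) → ACG (Thr) — missense.
Codon 2: CUU (Leu) → CCU (Pro) — missense.
Codon 3: UGG (Trp) → UGA (Stop) — nonsense.
Codon 4: GAA (Glu) → GAU (Asp) — missense.
Codon 5: CCA (Pro) → CGA (Arg) — missense.
Codon 6: GCU (Ala) → ACU (Thr) — missense.
Synonymous: 0 of 6.

0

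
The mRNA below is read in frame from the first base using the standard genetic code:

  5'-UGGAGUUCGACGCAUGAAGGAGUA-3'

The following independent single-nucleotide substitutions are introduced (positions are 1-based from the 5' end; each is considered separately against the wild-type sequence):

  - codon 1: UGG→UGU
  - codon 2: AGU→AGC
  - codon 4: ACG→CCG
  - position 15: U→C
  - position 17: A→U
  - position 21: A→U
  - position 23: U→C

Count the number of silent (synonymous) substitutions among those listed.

3

Codon 1: UGG (Trp) → UGU (Cys) — missense.
Codon 2: AGU (Ser) → AGC (Ser) — synonymous.
Codon 4: ACG (Thr) → CCG (Pro) — missense.
Codon 5: CAU (His) → CAC (His) — synonymous.
Codon 6: GAA (Glu) → GUA (Val) — missense.
Codon 7: GGA (Gly) → GGU (Gly) — synonymous.
Codon 8: GUA (Val) → GCA (Ala) — missense.
Synonymous: 3 of 7.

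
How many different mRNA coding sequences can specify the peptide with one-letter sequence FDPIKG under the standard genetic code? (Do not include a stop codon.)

Phe: 2 codons.
Asp: 2 codons.
Pro: 4 codons.
Ile: 3 codons.
Lys: 2 codons.
Gly: 4 codons.
2 × 2 × 4 × 3 × 2 × 4 = 384.

384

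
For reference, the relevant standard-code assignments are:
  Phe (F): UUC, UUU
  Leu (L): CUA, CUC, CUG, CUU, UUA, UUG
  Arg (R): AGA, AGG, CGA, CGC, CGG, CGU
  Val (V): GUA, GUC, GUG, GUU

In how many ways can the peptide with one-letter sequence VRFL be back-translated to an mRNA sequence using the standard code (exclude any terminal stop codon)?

Val: 4 codons.
Arg: 6 codons.
Phe: 2 codons.
Leu: 6 codons.
4 × 6 × 2 × 6 = 288.

288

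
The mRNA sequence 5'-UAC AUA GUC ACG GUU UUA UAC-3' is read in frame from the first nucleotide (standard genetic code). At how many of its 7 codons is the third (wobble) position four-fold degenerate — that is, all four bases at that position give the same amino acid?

3

Codon 1 UAC (Tyr): third position 2-fold.
Codon 2 AUA (Ile): third position 3-fold.
Codon 3 GUC (Val): third position 4-fold.
Codon 4 ACG (Thr): third position 4-fold.
Codon 5 GUU (Val): third position 4-fold.
Codon 6 UUA (Leu): third position 2-fold.
Codon 7 UAC (Tyr): third position 2-fold.
Four-fold degenerate third positions: 3.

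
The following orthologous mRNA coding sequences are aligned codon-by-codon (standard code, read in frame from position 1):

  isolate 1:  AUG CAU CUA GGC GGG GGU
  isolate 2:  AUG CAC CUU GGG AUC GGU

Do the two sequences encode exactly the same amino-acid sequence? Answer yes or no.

Codon 1: AUG Met / AUG Met — identical.
Codon 2: CAU His / CAC His — synonymous.
Codon 3: CUA Leu / CUU Leu — synonymous.
Codon 4: GGC Gly / GGG Gly — synonymous.
Codon 5: GGG Gly / AUC Ile — nonsynonymous.
Codon 6: GGU Gly / GGU Gly — identical.
Nonsynonymous differences: 1 → different protein.

no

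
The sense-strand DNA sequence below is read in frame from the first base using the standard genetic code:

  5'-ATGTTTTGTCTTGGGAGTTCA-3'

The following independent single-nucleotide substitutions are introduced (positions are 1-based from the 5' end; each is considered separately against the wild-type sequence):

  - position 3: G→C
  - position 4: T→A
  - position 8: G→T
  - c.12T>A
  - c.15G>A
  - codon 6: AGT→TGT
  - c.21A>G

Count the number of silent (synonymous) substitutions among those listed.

3

Codon 1: ATG (Met) → ATC (Ile) — missense.
Codon 2: TTT (Phe) → ATT (Ile) — missense.
Codon 3: TGT (Cys) → TTT (Phe) — missense.
Codon 4: CTT (Leu) → CTA (Leu) — synonymous.
Codon 5: GGG (Gly) → GGA (Gly) — synonymous.
Codon 6: AGT (Ser) → TGT (Cys) — missense.
Codon 7: TCA (Ser) → TCG (Ser) — synonymous.
Synonymous: 3 of 7.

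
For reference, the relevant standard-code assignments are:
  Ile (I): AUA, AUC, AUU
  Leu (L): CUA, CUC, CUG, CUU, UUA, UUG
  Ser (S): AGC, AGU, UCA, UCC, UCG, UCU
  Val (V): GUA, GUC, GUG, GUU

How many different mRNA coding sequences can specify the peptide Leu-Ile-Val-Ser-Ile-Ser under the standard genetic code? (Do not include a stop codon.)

Leu: 6 codons.
Ile: 3 codons.
Val: 4 codons.
Ser: 6 codons.
Ile: 3 codons.
Ser: 6 codons.
6 × 3 × 4 × 6 × 3 × 6 = 7776.

7776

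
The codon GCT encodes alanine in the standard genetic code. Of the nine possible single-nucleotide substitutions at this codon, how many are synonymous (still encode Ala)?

Position 1: none → 0 synonymous.
Position 2: none → 0 synonymous.
Position 3: GCC, GCA, GCG → 3 synonymous.
Total: 0 + 0 + 3 = 3.

3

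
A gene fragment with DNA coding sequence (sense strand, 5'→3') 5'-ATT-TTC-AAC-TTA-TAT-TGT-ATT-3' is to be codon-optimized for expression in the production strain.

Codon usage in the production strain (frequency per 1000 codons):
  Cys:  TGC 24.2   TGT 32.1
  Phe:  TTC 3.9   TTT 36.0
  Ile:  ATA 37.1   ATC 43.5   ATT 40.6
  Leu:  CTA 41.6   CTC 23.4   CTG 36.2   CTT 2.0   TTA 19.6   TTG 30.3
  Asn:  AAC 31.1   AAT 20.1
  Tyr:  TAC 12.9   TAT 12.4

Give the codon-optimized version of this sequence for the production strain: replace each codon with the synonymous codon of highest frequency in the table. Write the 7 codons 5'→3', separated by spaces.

Codon 1 (Ile): best is ATC at 43.5.
Codon 2 (Phe): best is TTT at 36.0.
Codon 3 (Asn): best is AAC at 31.1.
Codon 4 (Leu): best is CTA at 41.6.
Codon 5 (Tyr): best is TAC at 12.9.
Codon 6 (Cys): best is TGT at 32.1.
Codon 7 (Ile): best is ATC at 43.5.

ATC TTT AAC CTA TAC TGT ATC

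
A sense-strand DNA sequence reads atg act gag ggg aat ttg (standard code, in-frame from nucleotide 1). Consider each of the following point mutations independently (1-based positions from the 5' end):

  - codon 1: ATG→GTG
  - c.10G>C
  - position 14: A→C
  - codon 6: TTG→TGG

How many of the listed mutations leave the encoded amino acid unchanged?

Codon 1: ATG (Met) → GTG (Val) — missense.
Codon 4: GGG (Gly) → CGG (Arg) — missense.
Codon 5: AAT (Asn) → ACT (Thr) — missense.
Codon 6: TTG (Leu) → TGG (Trp) — missense.
Synonymous: 0 of 4.

0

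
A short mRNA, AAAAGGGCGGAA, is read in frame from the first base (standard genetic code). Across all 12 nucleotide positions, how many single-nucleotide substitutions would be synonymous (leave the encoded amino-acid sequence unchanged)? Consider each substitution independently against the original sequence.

Codon 1 (AAA, Lys): 1 synonymous substitution.
Codon 2 (AGG, Arg): 2 synonymous substitutions.
Codon 3 (GCG, Ala): 3 synonymous substitutions.
Codon 4 (GAA, Glu): 1 synonymous substitution.
Total: 1 + 2 + 3 + 1 = 7.

7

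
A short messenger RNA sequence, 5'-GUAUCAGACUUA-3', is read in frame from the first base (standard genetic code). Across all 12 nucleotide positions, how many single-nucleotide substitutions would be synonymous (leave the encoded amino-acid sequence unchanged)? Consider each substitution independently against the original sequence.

Codon 1 (GUA, Val): 3 synonymous substitutions.
Codon 2 (UCA, Ser): 3 synonymous substitutions.
Codon 3 (GAC, Asp): 1 synonymous substitution.
Codon 4 (UUA, Leu): 2 synonymous substitutions.
Total: 3 + 3 + 1 + 2 = 9.

9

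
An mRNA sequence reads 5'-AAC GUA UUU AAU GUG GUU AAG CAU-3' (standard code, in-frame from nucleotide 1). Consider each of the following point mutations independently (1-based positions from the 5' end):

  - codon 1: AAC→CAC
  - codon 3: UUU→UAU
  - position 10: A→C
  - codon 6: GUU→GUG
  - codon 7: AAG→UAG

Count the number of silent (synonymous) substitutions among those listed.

Codon 1: AAC (Asn) → CAC (His) — missense.
Codon 3: UUU (Phe) → UAU (Tyr) — missense.
Codon 4: AAU (Asn) → CAU (His) — missense.
Codon 6: GUU (Val) → GUG (Val) — synonymous.
Codon 7: AAG (Lys) → UAG (Stop) — nonsense.
Synonymous: 1 of 5.

1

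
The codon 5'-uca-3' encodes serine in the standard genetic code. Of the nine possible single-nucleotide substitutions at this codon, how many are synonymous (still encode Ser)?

3

Position 1: none → 0 synonymous.
Position 2: none → 0 synonymous.
Position 3: UCU, UCC, UCG → 3 synonymous.
Total: 0 + 0 + 3 = 3.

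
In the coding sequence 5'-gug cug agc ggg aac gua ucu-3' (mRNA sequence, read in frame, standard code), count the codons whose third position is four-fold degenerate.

5

Codon 1 GUG (Val): third position 4-fold.
Codon 2 CUG (Leu): third position 4-fold.
Codon 3 AGC (Ser): third position 2-fold.
Codon 4 GGG (Gly): third position 4-fold.
Codon 5 AAC (Asn): third position 2-fold.
Codon 6 GUA (Val): third position 4-fold.
Codon 7 UCU (Ser): third position 4-fold.
Four-fold degenerate third positions: 5.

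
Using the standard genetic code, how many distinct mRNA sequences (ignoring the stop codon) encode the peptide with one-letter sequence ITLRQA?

Ile: 3 codons.
Thr: 4 codons.
Leu: 6 codons.
Arg: 6 codons.
Gln: 2 codons.
Ala: 4 codons.
3 × 4 × 6 × 6 × 2 × 4 = 3456.

3456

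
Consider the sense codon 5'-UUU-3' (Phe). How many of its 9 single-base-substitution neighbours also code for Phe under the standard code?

Position 1: none → 0 synonymous.
Position 2: none → 0 synonymous.
Position 3: UUC → 1 synonymous.
Total: 0 + 0 + 1 = 1.

1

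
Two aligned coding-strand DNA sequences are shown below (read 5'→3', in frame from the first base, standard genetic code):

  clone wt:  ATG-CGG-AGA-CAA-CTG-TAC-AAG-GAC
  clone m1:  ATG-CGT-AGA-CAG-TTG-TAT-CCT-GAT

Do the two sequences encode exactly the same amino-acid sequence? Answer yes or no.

Codon 1: ATG Met / ATG Met — identical.
Codon 2: CGG Arg / CGT Arg — synonymous.
Codon 3: AGA Arg / AGA Arg — identical.
Codon 4: CAA Gln / CAG Gln — synonymous.
Codon 5: CTG Leu / TTG Leu — synonymous.
Codon 6: TAC Tyr / TAT Tyr — synonymous.
Codon 7: AAG Lys / CCT Pro — nonsynonymous.
Codon 8: GAC Asp / GAT Asp — synonymous.
Nonsynonymous differences: 1 → different protein.

no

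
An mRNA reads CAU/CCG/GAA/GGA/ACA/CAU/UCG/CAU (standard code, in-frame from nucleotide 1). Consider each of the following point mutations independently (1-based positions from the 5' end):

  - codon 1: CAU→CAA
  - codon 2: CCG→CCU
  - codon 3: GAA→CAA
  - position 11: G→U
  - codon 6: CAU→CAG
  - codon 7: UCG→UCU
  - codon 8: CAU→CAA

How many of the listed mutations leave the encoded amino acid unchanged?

Codon 1: CAU (His) → CAA (Gln) — missense.
Codon 2: CCG (Pro) → CCU (Pro) — synonymous.
Codon 3: GAA (Glu) → CAA (Gln) — missense.
Codon 4: GGA (Gly) → GUA (Val) — missense.
Codon 6: CAU (His) → CAG (Gln) — missense.
Codon 7: UCG (Ser) → UCU (Ser) — synonymous.
Codon 8: CAU (His) → CAA (Gln) — missense.
Synonymous: 2 of 7.

2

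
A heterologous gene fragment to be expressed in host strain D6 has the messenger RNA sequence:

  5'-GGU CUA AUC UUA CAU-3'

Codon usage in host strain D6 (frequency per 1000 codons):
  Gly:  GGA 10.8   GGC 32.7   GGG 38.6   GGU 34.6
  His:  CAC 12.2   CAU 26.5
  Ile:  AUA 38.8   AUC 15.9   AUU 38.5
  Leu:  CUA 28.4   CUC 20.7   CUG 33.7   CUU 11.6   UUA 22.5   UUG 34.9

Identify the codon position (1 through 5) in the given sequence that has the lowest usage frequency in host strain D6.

Codon 1 GGU (Gly): 34.6 per 1000.
Codon 2 CUA (Leu): 28.4 per 1000.
Codon 3 AUC (Ile): 15.9 per 1000.
Codon 4 UUA (Leu): 22.5 per 1000.
Codon 5 CAU (His): 26.5 per 1000.
Lowest frequency is 15.9 at codon 3.

3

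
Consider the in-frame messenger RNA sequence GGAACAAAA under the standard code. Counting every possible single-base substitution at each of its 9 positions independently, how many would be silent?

7

Codon 1 (GGA, Gly): 3 synonymous substitutions.
Codon 2 (ACA, Thr): 3 synonymous substitutions.
Codon 3 (AAA, Lys): 1 synonymous substitution.
Total: 3 + 3 + 1 = 7.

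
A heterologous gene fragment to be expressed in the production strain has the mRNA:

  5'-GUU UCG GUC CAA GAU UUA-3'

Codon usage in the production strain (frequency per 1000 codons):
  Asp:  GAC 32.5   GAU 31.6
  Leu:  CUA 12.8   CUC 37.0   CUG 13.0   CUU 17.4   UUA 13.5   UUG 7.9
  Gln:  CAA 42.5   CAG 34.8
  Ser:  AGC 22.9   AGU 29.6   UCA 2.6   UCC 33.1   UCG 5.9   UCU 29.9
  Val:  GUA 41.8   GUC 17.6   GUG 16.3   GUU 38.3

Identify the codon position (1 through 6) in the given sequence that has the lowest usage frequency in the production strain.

Codon 1 GUU (Val): 38.3 per 1000.
Codon 2 UCG (Ser): 5.9 per 1000.
Codon 3 GUC (Val): 17.6 per 1000.
Codon 4 CAA (Gln): 42.5 per 1000.
Codon 5 GAU (Asp): 31.6 per 1000.
Codon 6 UUA (Leu): 13.5 per 1000.
Lowest frequency is 5.9 at codon 2.

2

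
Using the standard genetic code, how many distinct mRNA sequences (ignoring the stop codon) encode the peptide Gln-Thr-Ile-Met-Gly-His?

192

Gln: 2 codons.
Thr: 4 codons.
Ile: 3 codons.
Met: 1 codon.
Gly: 4 codons.
His: 2 codons.
2 × 4 × 3 × 1 × 4 × 2 = 192.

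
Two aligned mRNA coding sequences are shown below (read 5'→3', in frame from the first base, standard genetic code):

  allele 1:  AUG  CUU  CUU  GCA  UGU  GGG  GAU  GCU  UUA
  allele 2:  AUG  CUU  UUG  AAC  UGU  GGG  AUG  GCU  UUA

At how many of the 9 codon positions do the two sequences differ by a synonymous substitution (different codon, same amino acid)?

1

Codon 1: AUG Met / AUG Met — identical.
Codon 2: CUU Leu / CUU Leu — identical.
Codon 3: CUU Leu / UUG Leu — synonymous.
Codon 4: GCA Ala / AAC Asn — nonsynonymous.
Codon 5: UGU Cys / UGU Cys — identical.
Codon 6: GGG Gly / GGG Gly — identical.
Codon 7: GAU Asp / AUG Met — nonsynonymous.
Codon 8: GCU Ala / GCU Ala — identical.
Codon 9: UUA Leu / UUA Leu — identical.
Synonymous differences: 1.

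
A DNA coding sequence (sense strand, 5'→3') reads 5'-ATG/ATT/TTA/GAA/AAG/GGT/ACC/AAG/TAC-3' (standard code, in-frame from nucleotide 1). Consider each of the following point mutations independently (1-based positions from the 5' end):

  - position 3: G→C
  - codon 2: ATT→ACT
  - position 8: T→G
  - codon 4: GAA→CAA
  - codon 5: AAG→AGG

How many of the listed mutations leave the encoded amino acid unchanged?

Codon 1: ATG (Met) → ATC (Ile) — missense.
Codon 2: ATT (Ile) → ACT (Thr) — missense.
Codon 3: TTA (Leu) → TGA (Stop) — nonsense.
Codon 4: GAA (Glu) → CAA (Gln) — missense.
Codon 5: AAG (Lys) → AGG (Arg) — missense.
Synonymous: 0 of 5.

0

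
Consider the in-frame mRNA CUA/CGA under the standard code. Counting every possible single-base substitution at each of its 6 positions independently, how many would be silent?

Codon 1 (CUA, Leu): 4 synonymous substitutions.
Codon 2 (CGA, Arg): 4 synonymous substitutions.
Total: 4 + 4 = 8.

8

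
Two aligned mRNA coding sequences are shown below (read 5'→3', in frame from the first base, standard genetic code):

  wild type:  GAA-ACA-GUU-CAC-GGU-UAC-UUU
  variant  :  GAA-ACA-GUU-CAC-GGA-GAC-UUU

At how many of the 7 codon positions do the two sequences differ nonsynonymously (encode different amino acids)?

Codon 1: GAA Glu / GAA Glu — identical.
Codon 2: ACA Thr / ACA Thr — identical.
Codon 3: GUU Val / GUU Val — identical.
Codon 4: CAC His / CAC His — identical.
Codon 5: GGU Gly / GGA Gly — synonymous.
Codon 6: UAC Tyr / GAC Asp — nonsynonymous.
Codon 7: UUU Phe / UUU Phe — identical.
Nonsynonymous differences: 1.

1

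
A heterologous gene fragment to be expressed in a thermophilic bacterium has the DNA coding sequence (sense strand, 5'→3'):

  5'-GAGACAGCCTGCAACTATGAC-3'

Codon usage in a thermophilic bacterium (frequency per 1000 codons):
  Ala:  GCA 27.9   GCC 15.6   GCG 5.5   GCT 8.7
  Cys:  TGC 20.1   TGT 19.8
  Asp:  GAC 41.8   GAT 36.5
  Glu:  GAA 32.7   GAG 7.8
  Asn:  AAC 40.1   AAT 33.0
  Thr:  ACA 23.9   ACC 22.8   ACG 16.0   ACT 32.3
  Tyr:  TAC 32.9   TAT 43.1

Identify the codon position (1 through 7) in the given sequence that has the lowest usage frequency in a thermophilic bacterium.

1

Codon 1 GAG (Glu): 7.8 per 1000.
Codon 2 ACA (Thr): 23.9 per 1000.
Codon 3 GCC (Ala): 15.6 per 1000.
Codon 4 TGC (Cys): 20.1 per 1000.
Codon 5 AAC (Asn): 40.1 per 1000.
Codon 6 TAT (Tyr): 43.1 per 1000.
Codon 7 GAC (Asp): 41.8 per 1000.
Lowest frequency is 7.8 at codon 1.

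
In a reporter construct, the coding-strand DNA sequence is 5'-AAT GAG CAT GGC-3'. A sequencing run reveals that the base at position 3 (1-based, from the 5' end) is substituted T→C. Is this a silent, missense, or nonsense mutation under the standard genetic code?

silent

Position 3 falls in codon 1: AAT → Asn.
After the substitution the codon is AAC → Asn.
Both encode Asn, so the change is synonymous.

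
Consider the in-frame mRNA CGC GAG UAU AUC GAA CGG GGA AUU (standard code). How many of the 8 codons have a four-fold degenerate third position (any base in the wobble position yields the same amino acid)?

Codon 1 CGC (Arg): third position 4-fold.
Codon 2 GAG (Glu): third position 2-fold.
Codon 3 UAU (Tyr): third position 2-fold.
Codon 4 AUC (Ile): third position 3-fold.
Codon 5 GAA (Glu): third position 2-fold.
Codon 6 CGG (Arg): third position 4-fold.
Codon 7 GGA (Gly): third position 4-fold.
Codon 8 AUU (Ile): third position 3-fold.
Four-fold degenerate third positions: 3.

3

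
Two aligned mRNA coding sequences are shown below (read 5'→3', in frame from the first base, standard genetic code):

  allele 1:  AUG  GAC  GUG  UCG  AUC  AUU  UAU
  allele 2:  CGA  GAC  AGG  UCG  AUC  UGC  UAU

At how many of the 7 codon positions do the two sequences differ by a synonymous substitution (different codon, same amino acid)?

0

Codon 1: AUG Met / CGA Arg — nonsynonymous.
Codon 2: GAC Asp / GAC Asp — identical.
Codon 3: GUG Val / AGG Arg — nonsynonymous.
Codon 4: UCG Ser / UCG Ser — identical.
Codon 5: AUC Ile / AUC Ile — identical.
Codon 6: AUU Ile / UGC Cys — nonsynonymous.
Codon 7: UAU Tyr / UAU Tyr — identical.
Synonymous differences: 0.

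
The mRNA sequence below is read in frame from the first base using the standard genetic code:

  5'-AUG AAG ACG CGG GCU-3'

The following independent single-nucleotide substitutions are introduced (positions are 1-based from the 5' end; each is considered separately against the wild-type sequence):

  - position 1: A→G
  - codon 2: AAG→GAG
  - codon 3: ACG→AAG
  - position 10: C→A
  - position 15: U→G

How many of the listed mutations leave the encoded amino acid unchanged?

Codon 1: AUG (Met) → GUG (Val) — missense.
Codon 2: AAG (Lys) → GAG (Glu) — missense.
Codon 3: ACG (Thr) → AAG (Lys) — missense.
Codon 4: CGG (Arg) → AGG (Arg) — synonymous.
Codon 5: GCU (Ala) → GCG (Ala) — synonymous.
Synonymous: 2 of 5.

2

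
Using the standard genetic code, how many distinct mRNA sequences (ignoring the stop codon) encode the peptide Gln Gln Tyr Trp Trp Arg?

Gln: 2 codons.
Gln: 2 codons.
Tyr: 2 codons.
Trp: 1 codon.
Trp: 1 codon.
Arg: 6 codons.
2 × 2 × 2 × 1 × 1 × 6 = 48.

48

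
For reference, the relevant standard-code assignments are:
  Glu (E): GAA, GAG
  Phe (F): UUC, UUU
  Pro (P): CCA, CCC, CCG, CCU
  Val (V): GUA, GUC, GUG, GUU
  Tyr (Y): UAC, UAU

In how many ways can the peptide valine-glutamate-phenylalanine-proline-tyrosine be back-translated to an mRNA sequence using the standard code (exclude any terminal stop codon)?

Val: 4 codons.
Glu: 2 codons.
Phe: 2 codons.
Pro: 4 codons.
Tyr: 2 codons.
4 × 2 × 2 × 4 × 2 = 128.

128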